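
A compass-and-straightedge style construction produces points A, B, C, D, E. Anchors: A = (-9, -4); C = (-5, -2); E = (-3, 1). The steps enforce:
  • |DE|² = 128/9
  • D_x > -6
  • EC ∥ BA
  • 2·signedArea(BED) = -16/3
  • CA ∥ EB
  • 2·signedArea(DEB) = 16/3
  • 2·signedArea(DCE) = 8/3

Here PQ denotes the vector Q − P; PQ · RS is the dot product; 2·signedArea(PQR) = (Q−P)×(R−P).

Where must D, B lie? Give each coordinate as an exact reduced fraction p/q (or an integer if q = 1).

1. B_x = -7  [EC ∥ BA ∩ CA ∥ EB]
2. B_y = -1  [EC ∥ BA ∩ CA ∥ EB]
   → B = (-7, -1)
3. D_x = -17/3  [2·signedArea(DEB) = 16/3 ∩ 2·signedArea(DCE) = 8/3]
4. D_y = -5/3  [2·signedArea(DEB) = 16/3 ∩ 2·signedArea(DCE) = 8/3]
   → D = (-17/3, -5/3)

B = (-7, -1)
D = (-17/3, -5/3)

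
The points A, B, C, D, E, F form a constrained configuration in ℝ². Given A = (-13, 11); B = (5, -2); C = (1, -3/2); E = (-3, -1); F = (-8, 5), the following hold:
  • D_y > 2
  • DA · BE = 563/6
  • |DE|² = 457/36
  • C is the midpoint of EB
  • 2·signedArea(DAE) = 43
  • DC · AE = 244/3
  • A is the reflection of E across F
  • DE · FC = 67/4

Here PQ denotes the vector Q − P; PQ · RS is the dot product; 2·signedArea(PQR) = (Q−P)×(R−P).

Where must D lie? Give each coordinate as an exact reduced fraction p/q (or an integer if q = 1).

D = (-7/3, 5/2)

1. D_x = -7/3  [2·signedArea(DAE) = 43 ∩ DE · FC = 67/4]
2. D_y = 5/2  [2·signedArea(DAE) = 43 ∩ DE · FC = 67/4]
   → D = (-7/3, 5/2)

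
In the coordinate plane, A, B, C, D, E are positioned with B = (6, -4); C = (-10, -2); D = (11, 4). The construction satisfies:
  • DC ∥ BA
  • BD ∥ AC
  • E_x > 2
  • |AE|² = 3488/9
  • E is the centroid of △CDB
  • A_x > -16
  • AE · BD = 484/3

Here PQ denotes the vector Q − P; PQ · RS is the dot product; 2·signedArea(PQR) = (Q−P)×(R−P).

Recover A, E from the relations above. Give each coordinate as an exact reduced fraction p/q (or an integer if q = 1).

1. A_x = -15  [BD ∥ AC ∩ DC ∥ BA]
2. A_y = -10  [BD ∥ AC ∩ DC ∥ BA]
   → A = (-15, -10)
3. E_x = 7/3  [E is the centroid of △CDB]
4. E_y = -2/3  [E is the centroid of △CDB]
   → E = (7/3, -2/3)

A = (-15, -10)
E = (7/3, -2/3)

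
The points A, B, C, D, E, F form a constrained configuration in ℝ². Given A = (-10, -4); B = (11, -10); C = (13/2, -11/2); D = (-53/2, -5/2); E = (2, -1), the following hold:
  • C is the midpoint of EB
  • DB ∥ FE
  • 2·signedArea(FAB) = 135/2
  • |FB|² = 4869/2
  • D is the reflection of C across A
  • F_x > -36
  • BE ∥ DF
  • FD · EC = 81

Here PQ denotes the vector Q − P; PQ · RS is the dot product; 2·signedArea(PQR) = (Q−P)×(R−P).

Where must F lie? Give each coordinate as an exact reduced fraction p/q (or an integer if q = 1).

F = (-71/2, 13/2)

1. F_x = -71/2  [DB ∥ FE ∩ BE ∥ DF]
2. F_y = 13/2  [DB ∥ FE ∩ BE ∥ DF]
   → F = (-71/2, 13/2)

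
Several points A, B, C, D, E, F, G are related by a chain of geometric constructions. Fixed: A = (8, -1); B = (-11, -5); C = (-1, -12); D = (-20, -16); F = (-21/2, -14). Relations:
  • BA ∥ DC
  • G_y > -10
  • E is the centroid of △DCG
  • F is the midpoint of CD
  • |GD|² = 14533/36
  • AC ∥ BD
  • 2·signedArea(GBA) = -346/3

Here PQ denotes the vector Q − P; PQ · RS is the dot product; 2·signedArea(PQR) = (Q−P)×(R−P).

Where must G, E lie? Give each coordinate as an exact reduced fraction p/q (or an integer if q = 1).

E = (-133/18, -37/3)
G = (-7/6, -9)

1. G_x = -7/6  [line -4·x + 19·y + 499/3 = 0 ∩ |GD|² = 14533/36]
2. G_y = -9  [line -4·x + 19·y + 499/3 = 0 ∩ |GD|² = 14533/36]
   → G = (-7/6, -9)
3. E_x = -133/18  [E is the centroid of △DCG]
4. E_y = -37/3  [E is the centroid of △DCG]
   → E = (-133/18, -37/3)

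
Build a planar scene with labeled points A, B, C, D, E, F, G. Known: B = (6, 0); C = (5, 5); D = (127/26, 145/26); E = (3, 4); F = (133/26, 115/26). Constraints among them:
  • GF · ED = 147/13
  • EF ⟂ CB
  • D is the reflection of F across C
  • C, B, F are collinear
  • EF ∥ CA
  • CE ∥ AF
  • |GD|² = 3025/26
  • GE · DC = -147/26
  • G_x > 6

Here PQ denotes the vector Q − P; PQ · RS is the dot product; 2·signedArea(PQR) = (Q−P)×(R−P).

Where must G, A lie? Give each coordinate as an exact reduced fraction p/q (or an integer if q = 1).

A = (185/26, 141/26)
G = (7, -5)

1. G_x = 7  [GE · DC = -147/26 ∩ GF · ED = 147/13]
2. G_y = -5  [GE · DC = -147/26 ∩ GF · ED = 147/13]
   → G = (7, -5)
3. A_x = 185/26  [CE ∥ AF ∩ EF ∥ CA]
4. A_y = 141/26  [CE ∥ AF ∩ EF ∥ CA]
   → A = (185/26, 141/26)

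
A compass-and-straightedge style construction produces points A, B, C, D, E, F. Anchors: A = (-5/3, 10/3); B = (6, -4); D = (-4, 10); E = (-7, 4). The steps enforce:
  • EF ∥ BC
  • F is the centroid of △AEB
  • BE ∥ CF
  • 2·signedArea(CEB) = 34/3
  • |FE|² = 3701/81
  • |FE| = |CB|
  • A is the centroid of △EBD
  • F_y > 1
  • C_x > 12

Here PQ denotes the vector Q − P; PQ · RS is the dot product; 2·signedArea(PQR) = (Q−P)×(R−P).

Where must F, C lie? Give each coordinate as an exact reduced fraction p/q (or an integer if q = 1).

C = (109/9, -62/9)
F = (-8/9, 10/9)

1. F_x = -8/9  [F is the centroid of △AEB]
2. F_y = 10/9  [F is the centroid of △AEB]
   → F = (-8/9, 10/9)
3. C_x = 109/9  [BE ∥ CF ∩ EF ∥ BC]
4. C_y = -62/9  [BE ∥ CF ∩ EF ∥ BC]
   → C = (109/9, -62/9)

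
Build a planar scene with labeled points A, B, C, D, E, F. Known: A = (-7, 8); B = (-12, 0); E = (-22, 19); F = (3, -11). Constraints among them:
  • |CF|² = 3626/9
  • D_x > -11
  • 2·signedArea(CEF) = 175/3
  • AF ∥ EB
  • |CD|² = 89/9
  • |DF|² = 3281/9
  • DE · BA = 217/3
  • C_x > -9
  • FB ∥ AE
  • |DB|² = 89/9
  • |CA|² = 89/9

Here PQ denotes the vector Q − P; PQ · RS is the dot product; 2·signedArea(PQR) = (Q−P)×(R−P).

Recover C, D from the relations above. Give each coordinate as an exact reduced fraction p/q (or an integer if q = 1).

C = (-26/3, 16/3)
D = (-31/3, 8/3)

1. C_x = -26/3  [line 30·x + 25·y + 380/3 = 0 ∩ |CA|² = 89/9]
2. C_y = 16/3  [line 30·x + 25·y + 380/3 = 0 ∩ |CA|² = 89/9]
   → C = (-26/3, 16/3)
3. D_x = -31/3  [line -5·x + -8·y + -91/3 = 0 ∩ |CD|² = 89/9]
4. D_y = 8/3  [line -5·x + -8·y + -91/3 = 0 ∩ |CD|² = 89/9]
   → D = (-31/3, 8/3)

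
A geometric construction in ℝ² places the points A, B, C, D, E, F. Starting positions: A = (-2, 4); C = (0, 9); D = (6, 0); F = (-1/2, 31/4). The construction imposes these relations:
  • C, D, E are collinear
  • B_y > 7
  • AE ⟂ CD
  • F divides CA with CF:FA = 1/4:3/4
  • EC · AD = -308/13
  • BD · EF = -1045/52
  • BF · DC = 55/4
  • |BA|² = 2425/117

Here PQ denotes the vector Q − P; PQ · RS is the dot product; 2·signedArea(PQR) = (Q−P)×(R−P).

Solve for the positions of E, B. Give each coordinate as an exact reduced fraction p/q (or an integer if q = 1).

1. E_x = 22/13  [C, D, E are collinear ∩ AE ⟂ CD]
2. E_y = 84/13  [C, D, E are collinear ∩ AE ⟂ CD]
   → E = (22/13, 84/13)
3. B_x = 44/39  [BD · EF = -1045/52 ∩ BF · DC = 55/4]
4. B_y = 95/13  [BD · EF = -1045/52 ∩ BF · DC = 55/4]
   → B = (44/39, 95/13)

B = (44/39, 95/13)
E = (22/13, 84/13)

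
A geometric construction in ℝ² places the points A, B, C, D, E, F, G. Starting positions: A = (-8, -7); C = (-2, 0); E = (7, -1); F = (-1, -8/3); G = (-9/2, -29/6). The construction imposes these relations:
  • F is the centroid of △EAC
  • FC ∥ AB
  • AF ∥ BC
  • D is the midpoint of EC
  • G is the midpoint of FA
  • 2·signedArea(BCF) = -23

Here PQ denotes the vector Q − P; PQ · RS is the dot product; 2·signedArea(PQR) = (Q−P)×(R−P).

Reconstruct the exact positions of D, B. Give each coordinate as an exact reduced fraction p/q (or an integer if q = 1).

1. D_x = 5/2  [D is the midpoint of EC]
2. D_y = -1/2  [D is the midpoint of EC]
   → D = (5/2, -1/2)
3. B_x = -9  [AF ∥ BC ∩ FC ∥ AB]
4. B_y = -13/3  [AF ∥ BC ∩ FC ∥ AB]
   → B = (-9, -13/3)

B = (-9, -13/3)
D = (5/2, -1/2)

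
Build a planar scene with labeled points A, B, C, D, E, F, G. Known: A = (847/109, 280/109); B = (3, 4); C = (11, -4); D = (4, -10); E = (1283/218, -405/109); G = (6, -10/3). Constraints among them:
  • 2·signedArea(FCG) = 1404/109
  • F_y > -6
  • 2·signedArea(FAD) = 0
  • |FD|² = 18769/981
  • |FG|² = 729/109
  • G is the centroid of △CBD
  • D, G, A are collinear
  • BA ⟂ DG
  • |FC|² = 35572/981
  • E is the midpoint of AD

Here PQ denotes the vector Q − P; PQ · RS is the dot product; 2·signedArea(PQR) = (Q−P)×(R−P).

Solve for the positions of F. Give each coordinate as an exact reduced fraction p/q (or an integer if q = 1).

1. F_x = 573/109  [2·signedArea(FAD) = 0 ∩ 2·signedArea(FCG) = 1404/109]
2. F_y = -1900/327  [2·signedArea(FAD) = 0 ∩ 2·signedArea(FCG) = 1404/109]
   → F = (573/109, -1900/327)

F = (573/109, -1900/327)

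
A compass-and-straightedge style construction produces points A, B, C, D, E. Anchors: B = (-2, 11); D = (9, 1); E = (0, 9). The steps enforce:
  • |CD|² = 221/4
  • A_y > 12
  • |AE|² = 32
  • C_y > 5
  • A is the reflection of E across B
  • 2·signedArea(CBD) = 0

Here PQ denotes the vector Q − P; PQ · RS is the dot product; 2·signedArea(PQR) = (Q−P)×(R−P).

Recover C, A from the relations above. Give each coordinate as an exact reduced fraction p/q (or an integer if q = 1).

1. C_x = 7/2  [line 10·x + 11·y + -101 = 0 ∩ |CD|² = 221/4]
2. C_y = 6  [line 10·x + 11·y + -101 = 0 ∩ |CD|² = 221/4]
   → C = (7/2, 6)
3. A_x = -4  [A is the reflection of E across B]
4. A_y = 13  [A is the reflection of E across B]
   → A = (-4, 13)

A = (-4, 13)
C = (7/2, 6)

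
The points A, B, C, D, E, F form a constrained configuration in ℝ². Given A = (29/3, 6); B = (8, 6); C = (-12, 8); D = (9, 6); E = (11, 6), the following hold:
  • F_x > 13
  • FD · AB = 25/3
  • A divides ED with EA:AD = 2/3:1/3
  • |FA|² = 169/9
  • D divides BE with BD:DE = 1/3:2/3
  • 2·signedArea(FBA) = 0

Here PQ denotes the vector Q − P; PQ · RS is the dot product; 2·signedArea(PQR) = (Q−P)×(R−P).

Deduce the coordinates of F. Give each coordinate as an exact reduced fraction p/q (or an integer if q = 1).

1. F_x = 14  [2·signedArea(FBA) = 0 ∩ FD · AB = 25/3]
2. F_y = 6  [2·signedArea(FBA) = 0 ∩ FD · AB = 25/3]
   → F = (14, 6)

F = (14, 6)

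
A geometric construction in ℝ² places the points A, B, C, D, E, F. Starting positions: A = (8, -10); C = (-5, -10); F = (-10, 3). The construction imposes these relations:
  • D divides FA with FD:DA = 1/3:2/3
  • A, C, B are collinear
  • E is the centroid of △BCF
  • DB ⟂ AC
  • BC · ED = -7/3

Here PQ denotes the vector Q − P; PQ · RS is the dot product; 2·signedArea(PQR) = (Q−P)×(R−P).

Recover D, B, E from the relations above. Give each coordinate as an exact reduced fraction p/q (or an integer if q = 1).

B = (-4, -10)
D = (-4, -4/3)
E = (-19/3, -17/3)

1. D_x = -4  [D divides FA with FD:DA = 1/3:2/3]
2. D_y = -4/3  [D divides FA with FD:DA = 1/3:2/3]
   → D = (-4, -4/3)
3. B_x = -4  [A, C, B are collinear ∩ DB ⟂ AC]
4. B_y = -10  [A, C, B are collinear ∩ DB ⟂ AC]
   → B = (-4, -10)
5. E_x = -19/3  [E is the centroid of △BCF]
6. E_y = -17/3  [E is the centroid of △BCF]
   → E = (-19/3, -17/3)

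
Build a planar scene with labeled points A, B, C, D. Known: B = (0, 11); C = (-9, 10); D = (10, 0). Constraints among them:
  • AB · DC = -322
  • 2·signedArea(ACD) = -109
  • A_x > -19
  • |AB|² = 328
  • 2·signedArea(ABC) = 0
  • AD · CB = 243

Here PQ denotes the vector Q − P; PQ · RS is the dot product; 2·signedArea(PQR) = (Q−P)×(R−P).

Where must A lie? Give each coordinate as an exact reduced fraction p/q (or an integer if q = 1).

1. A_x = -18  [2·signedArea(ABC) = 0 ∩ AB · DC = -322]
2. A_y = 9  [2·signedArea(ABC) = 0 ∩ AB · DC = -322]
   → A = (-18, 9)

A = (-18, 9)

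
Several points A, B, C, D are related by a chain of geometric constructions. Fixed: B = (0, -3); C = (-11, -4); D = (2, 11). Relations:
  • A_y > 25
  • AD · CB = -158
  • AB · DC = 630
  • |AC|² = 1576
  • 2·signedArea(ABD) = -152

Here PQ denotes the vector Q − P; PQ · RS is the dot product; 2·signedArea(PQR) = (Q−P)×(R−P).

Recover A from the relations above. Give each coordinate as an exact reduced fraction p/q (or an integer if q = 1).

A = (15, 26)

1. A_x = 15  [AB · DC = 630 ∩ AD · CB = -158]
2. A_y = 26  [AB · DC = 630 ∩ AD · CB = -158]
   → A = (15, 26)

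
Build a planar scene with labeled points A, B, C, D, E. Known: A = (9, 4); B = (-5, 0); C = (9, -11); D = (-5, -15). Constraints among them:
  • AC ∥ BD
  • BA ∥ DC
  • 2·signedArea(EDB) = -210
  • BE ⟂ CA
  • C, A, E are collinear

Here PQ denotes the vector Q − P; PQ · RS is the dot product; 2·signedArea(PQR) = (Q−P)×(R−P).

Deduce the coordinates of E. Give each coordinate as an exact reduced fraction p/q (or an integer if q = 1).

E = (9, 0)

1. E_x = 9  [C, A, E are collinear ∩ BE ⟂ CA]
2. E_y = 0  [C, A, E are collinear ∩ BE ⟂ CA]
   → E = (9, 0)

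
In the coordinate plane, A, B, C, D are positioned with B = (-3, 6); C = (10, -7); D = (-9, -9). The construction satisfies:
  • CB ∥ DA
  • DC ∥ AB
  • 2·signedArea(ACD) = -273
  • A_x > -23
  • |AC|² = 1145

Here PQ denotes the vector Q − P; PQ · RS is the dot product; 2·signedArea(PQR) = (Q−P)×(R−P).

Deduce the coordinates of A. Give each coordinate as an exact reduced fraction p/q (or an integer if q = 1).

1. A_x = -22  [DC ∥ AB ∩ CB ∥ DA]
2. A_y = 4  [DC ∥ AB ∩ CB ∥ DA]
   → A = (-22, 4)

A = (-22, 4)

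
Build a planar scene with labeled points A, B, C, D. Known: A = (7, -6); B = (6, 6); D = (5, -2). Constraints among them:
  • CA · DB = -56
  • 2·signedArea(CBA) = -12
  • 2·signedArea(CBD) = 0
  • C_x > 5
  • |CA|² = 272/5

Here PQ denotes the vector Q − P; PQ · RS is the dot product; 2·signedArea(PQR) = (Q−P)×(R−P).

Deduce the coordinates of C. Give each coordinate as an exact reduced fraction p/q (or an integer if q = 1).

1. C_x = 27/5  [2·signedArea(CBD) = 0 ∩ 2·signedArea(CBA) = -12]
2. C_y = 6/5  [2·signedArea(CBD) = 0 ∩ 2·signedArea(CBA) = -12]
   → C = (27/5, 6/5)

C = (27/5, 6/5)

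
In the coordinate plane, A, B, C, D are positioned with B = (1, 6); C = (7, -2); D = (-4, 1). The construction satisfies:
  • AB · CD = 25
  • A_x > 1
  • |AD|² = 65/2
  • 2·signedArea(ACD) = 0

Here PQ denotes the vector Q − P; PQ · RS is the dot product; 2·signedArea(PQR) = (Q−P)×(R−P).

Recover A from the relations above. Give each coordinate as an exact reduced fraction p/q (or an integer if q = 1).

A = (3/2, -1/2)

1. A_x = 3/2  [2·signedArea(ACD) = 0 ∩ AB · CD = 25]
2. A_y = -1/2  [2·signedArea(ACD) = 0 ∩ AB · CD = 25]
   → A = (3/2, -1/2)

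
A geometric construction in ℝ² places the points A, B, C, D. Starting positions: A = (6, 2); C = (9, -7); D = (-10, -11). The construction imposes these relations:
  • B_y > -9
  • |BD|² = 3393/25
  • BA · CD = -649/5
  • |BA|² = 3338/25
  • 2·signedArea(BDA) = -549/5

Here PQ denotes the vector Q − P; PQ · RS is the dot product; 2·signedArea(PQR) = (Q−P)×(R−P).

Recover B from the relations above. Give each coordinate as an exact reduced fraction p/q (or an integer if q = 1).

1. B_x = 7/5  [2·signedArea(BDA) = -549/5 ∩ BA · CD = -649/5]
2. B_y = -43/5  [2·signedArea(BDA) = -549/5 ∩ BA · CD = -649/5]
   → B = (7/5, -43/5)

B = (7/5, -43/5)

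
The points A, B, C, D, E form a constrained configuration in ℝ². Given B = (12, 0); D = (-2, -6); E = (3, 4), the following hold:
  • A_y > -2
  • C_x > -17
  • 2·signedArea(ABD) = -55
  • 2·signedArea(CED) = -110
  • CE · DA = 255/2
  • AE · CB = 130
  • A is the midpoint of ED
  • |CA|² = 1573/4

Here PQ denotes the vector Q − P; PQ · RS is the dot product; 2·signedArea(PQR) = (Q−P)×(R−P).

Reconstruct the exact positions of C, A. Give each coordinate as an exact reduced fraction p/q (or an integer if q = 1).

1. A_x = 1/2  [A is the midpoint of ED]
2. A_y = -1  [A is the midpoint of ED]
   → A = (1/2, -1)
3. C_x = -16  [CE · DA = 255/2 ∩ 2·signedArea(CED) = -110]
4. C_y = -12  [CE · DA = 255/2 ∩ 2·signedArea(CED) = -110]
   → C = (-16, -12)

A = (1/2, -1)
C = (-16, -12)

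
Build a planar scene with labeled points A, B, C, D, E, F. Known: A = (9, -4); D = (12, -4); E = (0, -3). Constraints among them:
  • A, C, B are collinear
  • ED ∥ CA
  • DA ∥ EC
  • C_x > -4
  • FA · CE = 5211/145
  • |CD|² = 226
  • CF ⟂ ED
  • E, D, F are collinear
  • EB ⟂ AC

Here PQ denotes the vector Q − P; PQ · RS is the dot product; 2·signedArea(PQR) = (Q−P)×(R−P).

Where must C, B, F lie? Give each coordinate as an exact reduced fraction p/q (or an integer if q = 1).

B = (-3/145, -471/145)
C = (-3, -3)
F = (-432/145, -399/145)

1. C_x = -3  [ED ∥ CA ∩ DA ∥ EC]
2. C_y = -3  [ED ∥ CA ∩ DA ∥ EC]
   → C = (-3, -3)
3. B_x = -3/145  [A, C, B are collinear ∩ EB ⟂ AC]
4. B_y = -471/145  [A, C, B are collinear ∩ EB ⟂ AC]
   → B = (-3/145, -471/145)
5. F_x = -432/145  [E, D, F are collinear ∩ CF ⟂ ED]
6. F_y = -399/145  [E, D, F are collinear ∩ CF ⟂ ED]
   → F = (-432/145, -399/145)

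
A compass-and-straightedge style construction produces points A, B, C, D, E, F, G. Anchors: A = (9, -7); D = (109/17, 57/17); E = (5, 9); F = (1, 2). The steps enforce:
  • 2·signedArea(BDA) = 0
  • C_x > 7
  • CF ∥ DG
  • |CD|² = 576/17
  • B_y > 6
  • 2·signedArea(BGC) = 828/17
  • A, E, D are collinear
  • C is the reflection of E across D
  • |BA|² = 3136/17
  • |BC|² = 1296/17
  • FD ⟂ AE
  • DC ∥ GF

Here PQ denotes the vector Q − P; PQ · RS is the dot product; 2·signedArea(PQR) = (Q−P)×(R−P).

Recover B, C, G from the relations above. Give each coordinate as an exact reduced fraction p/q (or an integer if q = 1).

B = (97/17, 105/17)
C = (133/17, -39/17)
G = (-7/17, 130/17)

1. B_x = 97/17  [line 176/17·x + 44/17·y + -1276/17 = 0 ∩ |BA|² = 3136/17]
2. B_y = 105/17  [line 176/17·x + 44/17·y + -1276/17 = 0 ∩ |BA|² = 3136/17]
   → B = (97/17, 105/17)
3. C_x = 133/17  [C is the reflection of E across D]
4. C_y = -39/17  [C is the reflection of E across D]
   → C = (133/17, -39/17)
5. G_x = -7/17  [DC ∥ GF ∩ CF ∥ DG]
6. G_y = 130/17  [DC ∥ GF ∩ CF ∥ DG]
   → G = (-7/17, 130/17)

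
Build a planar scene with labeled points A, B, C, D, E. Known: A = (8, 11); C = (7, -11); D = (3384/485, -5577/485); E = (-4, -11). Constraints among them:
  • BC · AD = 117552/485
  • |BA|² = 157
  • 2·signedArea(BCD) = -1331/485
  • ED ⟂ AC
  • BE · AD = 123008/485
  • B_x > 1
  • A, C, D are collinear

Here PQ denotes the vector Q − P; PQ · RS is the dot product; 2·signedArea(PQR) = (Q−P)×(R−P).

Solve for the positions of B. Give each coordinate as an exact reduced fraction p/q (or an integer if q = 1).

B = (2, 0)

1. B_x = 2  [BE · AD = 123008/485 ∩ 2·signedArea(BCD) = -1331/485]
2. B_y = 0  [BE · AD = 123008/485 ∩ 2·signedArea(BCD) = -1331/485]
   → B = (2, 0)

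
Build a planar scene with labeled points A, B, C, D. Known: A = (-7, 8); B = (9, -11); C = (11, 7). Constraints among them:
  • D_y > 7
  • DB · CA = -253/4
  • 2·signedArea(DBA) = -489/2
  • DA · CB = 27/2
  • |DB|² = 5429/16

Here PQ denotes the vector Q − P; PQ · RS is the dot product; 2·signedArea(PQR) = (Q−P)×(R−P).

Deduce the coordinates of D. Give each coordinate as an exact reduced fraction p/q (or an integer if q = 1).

1. D_x = 13/2  [DA · CB = 27/2 ∩ DB · CA = -253/4]
2. D_y = 29/4  [DA · CB = 27/2 ∩ DB · CA = -253/4]
   → D = (13/2, 29/4)

D = (13/2, 29/4)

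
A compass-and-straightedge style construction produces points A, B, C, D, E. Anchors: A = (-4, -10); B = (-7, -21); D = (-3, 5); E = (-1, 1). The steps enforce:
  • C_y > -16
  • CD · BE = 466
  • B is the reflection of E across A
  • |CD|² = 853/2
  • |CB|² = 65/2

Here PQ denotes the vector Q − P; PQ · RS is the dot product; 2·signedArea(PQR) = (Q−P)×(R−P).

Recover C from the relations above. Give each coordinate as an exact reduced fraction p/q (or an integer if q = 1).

1. C_x = -11/2  [line -6·x + -22·y + -374 = 0 ∩ |CB|² = 65/2]
2. C_y = -31/2  [line -6·x + -22·y + -374 = 0 ∩ |CB|² = 65/2]
   → C = (-11/2, -31/2)

C = (-11/2, -31/2)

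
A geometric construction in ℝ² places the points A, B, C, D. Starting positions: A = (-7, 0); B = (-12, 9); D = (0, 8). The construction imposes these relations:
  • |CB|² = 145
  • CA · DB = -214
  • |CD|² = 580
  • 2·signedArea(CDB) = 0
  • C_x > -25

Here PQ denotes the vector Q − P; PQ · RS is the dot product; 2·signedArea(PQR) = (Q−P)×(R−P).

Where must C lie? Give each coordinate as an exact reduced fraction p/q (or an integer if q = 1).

C = (-24, 10)

1. C_x = -24  [2·signedArea(CDB) = 0 ∩ CA · DB = -214]
2. C_y = 10  [2·signedArea(CDB) = 0 ∩ CA · DB = -214]
   → C = (-24, 10)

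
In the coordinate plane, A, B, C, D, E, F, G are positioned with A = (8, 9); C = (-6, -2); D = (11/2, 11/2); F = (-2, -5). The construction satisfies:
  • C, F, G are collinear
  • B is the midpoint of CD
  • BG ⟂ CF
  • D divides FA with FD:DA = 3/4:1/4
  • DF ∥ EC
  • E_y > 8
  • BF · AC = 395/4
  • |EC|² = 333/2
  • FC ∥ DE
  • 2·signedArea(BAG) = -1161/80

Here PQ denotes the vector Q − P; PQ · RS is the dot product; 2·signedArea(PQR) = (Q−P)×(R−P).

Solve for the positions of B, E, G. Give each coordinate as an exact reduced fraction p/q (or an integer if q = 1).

B = (-1/4, 7/4)
E = (3/2, 17/2)
G = (-103/25, -341/100)

1. B_x = -1/4  [B is the midpoint of CD]
2. B_y = 7/4  [B is the midpoint of CD]
   → B = (-1/4, 7/4)
3. E_x = 3/2  [DF ∥ EC ∩ FC ∥ DE]
4. E_y = 17/2  [DF ∥ EC ∩ FC ∥ DE]
   → E = (3/2, 17/2)
5. G_x = -103/25  [C, F, G are collinear ∩ BG ⟂ CF]
6. G_y = -341/100  [C, F, G are collinear ∩ BG ⟂ CF]
   → G = (-103/25, -341/100)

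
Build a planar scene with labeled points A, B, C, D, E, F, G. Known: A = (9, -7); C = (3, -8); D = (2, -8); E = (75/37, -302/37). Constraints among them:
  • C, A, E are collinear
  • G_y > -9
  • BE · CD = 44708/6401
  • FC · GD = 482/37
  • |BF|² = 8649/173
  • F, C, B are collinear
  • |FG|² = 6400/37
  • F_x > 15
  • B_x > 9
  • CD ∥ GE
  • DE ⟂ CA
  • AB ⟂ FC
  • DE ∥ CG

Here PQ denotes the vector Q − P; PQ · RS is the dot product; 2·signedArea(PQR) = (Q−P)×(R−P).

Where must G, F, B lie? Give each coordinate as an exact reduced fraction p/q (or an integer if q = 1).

B = (1559/173, -1224/173)
F = (16, -6)
G = (112/37, -302/37)

1. G_x = 112/37  [CD ∥ GE ∩ DE ∥ CG]
2. G_y = -302/37  [CD ∥ GE ∩ DE ∥ CG]
   → G = (112/37, -302/37)
3. F_x = 16  [line 38/37·x + -6/37·y + -644/37 = 0 ∩ |FG|² = 6400/37]
4. F_y = -6  [line 38/37·x + -6/37·y + -644/37 = 0 ∩ |FG|² = 6400/37]
   → F = (16, -6)
5. B_x = 1559/173  [F, C, B are collinear ∩ AB ⟂ FC]
6. B_y = -1224/173  [F, C, B are collinear ∩ AB ⟂ FC]
   → B = (1559/173, -1224/173)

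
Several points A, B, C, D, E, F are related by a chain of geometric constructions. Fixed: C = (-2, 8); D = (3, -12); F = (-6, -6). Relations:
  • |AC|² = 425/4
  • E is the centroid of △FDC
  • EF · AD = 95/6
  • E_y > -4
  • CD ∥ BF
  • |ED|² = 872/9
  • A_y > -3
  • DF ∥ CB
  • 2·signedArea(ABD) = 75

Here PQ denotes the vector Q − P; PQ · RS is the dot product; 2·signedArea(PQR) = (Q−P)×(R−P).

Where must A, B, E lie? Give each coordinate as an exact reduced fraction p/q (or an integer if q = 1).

1. B_x = -11  [CD ∥ BF ∩ DF ∥ CB]
2. B_y = 14  [CD ∥ BF ∩ DF ∥ CB]
   → B = (-11, 14)
3. E_x = -5/3  [E is the centroid of △FDC]
4. E_y = -10/3  [E is the centroid of △FDC]
   → E = (-5/3, -10/3)
5. A_x = 1/2  [2·signedArea(ABD) = 75 ∩ EF · AD = 95/6]
6. A_y = -2  [2·signedArea(ABD) = 75 ∩ EF · AD = 95/6]
   → A = (1/2, -2)

A = (1/2, -2)
B = (-11, 14)
E = (-5/3, -10/3)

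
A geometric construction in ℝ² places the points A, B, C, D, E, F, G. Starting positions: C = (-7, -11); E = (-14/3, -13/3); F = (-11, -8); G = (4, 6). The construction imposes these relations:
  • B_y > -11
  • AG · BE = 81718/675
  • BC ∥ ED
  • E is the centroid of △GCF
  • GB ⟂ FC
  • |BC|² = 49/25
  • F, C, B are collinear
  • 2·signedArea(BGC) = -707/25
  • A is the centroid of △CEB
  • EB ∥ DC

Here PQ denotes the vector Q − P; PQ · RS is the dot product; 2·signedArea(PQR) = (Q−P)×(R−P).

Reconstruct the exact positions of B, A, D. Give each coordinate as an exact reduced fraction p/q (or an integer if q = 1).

1. B_x = -203/25  [F, C, B are collinear ∩ GB ⟂ FC]
2. B_y = -254/25  [F, C, B are collinear ∩ GB ⟂ FC]
   → B = (-203/25, -254/25)
3. A_x = -1484/225  [A is the centroid of △CEB]
4. A_y = -1912/225  [A is the centroid of △CEB]
   → A = (-1484/225, -1912/225)
5. D_x = -266/75  [EB ∥ DC ∩ BC ∥ ED]
6. D_y = -388/75  [EB ∥ DC ∩ BC ∥ ED]
   → D = (-266/75, -388/75)

A = (-1484/225, -1912/225)
B = (-203/25, -254/25)
D = (-266/75, -388/75)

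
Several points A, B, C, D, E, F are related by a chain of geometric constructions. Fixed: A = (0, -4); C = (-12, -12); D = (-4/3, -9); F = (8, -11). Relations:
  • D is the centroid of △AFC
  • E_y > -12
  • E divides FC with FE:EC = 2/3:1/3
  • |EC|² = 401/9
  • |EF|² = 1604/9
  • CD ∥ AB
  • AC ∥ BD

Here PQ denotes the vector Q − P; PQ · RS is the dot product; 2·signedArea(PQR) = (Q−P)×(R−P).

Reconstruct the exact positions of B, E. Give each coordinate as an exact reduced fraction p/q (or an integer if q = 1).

1. B_x = 32/3  [AC ∥ BD ∩ CD ∥ AB]
2. B_y = -1  [AC ∥ BD ∩ CD ∥ AB]
   → B = (32/3, -1)
3. E_x = -16/3  [E divides FC with FE:EC = 2/3:1/3]
4. E_y = -35/3  [E divides FC with FE:EC = 2/3:1/3]
   → E = (-16/3, -35/3)

B = (32/3, -1)
E = (-16/3, -35/3)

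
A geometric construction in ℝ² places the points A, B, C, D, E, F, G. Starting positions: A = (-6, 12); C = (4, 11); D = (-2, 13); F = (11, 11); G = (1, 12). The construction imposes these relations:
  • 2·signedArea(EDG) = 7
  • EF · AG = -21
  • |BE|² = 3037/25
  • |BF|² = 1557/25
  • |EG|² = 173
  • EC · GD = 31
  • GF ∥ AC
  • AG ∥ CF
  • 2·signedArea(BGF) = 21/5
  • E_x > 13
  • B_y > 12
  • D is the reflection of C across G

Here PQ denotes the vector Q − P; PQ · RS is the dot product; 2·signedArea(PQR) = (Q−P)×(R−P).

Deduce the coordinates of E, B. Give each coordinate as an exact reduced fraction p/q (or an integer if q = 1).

1. E_x = 14  [EF · AG = -21 ∩ 2·signedArea(EDG) = 7]
2. E_y = 10  [EF · AG = -21 ∩ 2·signedArea(EDG) = 7]
   → E = (14, 10)
3. B_x = 16/5  [line 1·x + 10·y + -626/5 = 0 ∩ |BE|² = 3037/25]
4. B_y = 61/5  [line 1·x + 10·y + -626/5 = 0 ∩ |BE|² = 3037/25]
   → B = (16/5, 61/5)

B = (16/5, 61/5)
E = (14, 10)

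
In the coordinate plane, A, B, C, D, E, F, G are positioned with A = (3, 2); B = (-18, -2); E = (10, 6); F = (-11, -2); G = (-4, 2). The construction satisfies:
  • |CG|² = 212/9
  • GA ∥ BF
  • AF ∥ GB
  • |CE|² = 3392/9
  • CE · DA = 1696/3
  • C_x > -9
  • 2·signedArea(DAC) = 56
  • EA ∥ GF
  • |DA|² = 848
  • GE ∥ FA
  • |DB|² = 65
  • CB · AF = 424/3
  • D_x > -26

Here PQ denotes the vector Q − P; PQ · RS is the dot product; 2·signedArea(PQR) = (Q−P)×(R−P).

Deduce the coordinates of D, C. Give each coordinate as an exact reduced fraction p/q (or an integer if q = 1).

C = (-26/3, 2/3)
D = (-25, -6)

1. C_x = -26/3  [line 14·x + 4·y + 356/3 = 0 ∩ |CE|² = 3392/9]
2. C_y = 2/3  [line 14·x + 4·y + 356/3 = 0 ∩ |CE|² = 3392/9]
   → C = (-26/3, 2/3)
3. D_x = -25  [2·signedArea(DAC) = 56 ∩ CE · DA = 1696/3]
4. D_y = -6  [2·signedArea(DAC) = 56 ∩ CE · DA = 1696/3]
   → D = (-25, -6)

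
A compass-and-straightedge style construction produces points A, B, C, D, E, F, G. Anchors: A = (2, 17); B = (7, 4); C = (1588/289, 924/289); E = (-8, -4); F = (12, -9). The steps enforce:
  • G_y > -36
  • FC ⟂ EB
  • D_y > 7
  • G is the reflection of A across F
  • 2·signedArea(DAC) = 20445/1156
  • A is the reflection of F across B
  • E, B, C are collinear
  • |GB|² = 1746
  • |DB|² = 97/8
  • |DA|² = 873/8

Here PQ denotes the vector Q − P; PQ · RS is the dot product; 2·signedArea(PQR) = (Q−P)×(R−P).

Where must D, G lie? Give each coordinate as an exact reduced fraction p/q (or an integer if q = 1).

D = (23/4, 29/4)
G = (22, -35)

1. D_x = 23/4  [line 3989/289·x + 1010/289·y + -121037/1156 = 0 ∩ |DB|² = 97/8]
2. D_y = 29/4  [line 3989/289·x + 1010/289·y + -121037/1156 = 0 ∩ |DB|² = 97/8]
   → D = (23/4, 29/4)
3. G_x = 22  [G is the reflection of A across F]
4. G_y = -35  [G is the reflection of A across F]
   → G = (22, -35)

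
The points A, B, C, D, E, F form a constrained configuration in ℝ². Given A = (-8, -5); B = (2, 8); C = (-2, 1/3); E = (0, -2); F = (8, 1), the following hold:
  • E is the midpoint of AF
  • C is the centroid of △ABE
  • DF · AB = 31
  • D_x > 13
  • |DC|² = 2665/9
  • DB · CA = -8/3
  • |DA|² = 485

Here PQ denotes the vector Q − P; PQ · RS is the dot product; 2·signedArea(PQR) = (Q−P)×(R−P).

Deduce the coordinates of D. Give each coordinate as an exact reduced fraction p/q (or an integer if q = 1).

1. D_x = 14  [DB · CA = -8/3 ∩ DF · AB = 31]
2. D_y = -6  [DB · CA = -8/3 ∩ DF · AB = 31]
   → D = (14, -6)

D = (14, -6)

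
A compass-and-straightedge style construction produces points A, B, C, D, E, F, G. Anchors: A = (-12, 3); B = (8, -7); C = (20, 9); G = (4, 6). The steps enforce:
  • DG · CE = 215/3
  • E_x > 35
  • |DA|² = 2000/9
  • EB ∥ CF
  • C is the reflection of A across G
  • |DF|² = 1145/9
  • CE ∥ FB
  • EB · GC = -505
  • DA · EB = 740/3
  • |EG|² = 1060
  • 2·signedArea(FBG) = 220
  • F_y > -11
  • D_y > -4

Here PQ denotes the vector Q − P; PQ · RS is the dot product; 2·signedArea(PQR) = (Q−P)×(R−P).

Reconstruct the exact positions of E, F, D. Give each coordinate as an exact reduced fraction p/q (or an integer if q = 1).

D = (4/3, -11/3)
E = (36, 12)
F = (-8, -10)

1. E_x = 36  [line -16·x + -3·y + 612 = 0 ∩ |EG|² = 1060]
2. E_y = 12  [line -16·x + -3·y + 612 = 0 ∩ |EG|² = 1060]
   → E = (36, 12)
3. F_x = -8  [CE ∥ FB ∩ EB ∥ CF]
4. F_y = -10  [CE ∥ FB ∩ EB ∥ CF]
   → F = (-8, -10)
5. D_x = 4/3  [DG · CE = 215/3 ∩ DA · EB = 740/3]
6. D_y = -11/3  [DG · CE = 215/3 ∩ DA · EB = 740/3]
   → D = (4/3, -11/3)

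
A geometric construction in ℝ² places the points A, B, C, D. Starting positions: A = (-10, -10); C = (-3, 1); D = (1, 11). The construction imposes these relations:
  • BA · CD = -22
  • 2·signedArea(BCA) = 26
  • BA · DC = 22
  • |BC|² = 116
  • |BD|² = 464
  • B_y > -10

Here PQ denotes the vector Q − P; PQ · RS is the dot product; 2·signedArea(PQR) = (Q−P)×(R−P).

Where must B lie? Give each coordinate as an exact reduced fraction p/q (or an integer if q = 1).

1. B_x = -7  [BA · CD = -22 ∩ 2·signedArea(BCA) = 26]
2. B_y = -9  [BA · CD = -22 ∩ 2·signedArea(BCA) = 26]
   → B = (-7, -9)

B = (-7, -9)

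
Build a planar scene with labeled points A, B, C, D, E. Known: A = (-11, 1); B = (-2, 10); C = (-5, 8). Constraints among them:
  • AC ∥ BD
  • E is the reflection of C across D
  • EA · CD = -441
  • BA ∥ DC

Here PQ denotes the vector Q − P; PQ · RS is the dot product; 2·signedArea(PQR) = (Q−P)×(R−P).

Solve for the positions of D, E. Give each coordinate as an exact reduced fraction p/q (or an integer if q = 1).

1. D_x = 4  [BA ∥ DC ∩ AC ∥ BD]
2. D_y = 17  [BA ∥ DC ∩ AC ∥ BD]
   → D = (4, 17)
3. E_x = 13  [E is the reflection of C across D]
4. E_y = 26  [E is the reflection of C across D]
   → E = (13, 26)

D = (4, 17)
E = (13, 26)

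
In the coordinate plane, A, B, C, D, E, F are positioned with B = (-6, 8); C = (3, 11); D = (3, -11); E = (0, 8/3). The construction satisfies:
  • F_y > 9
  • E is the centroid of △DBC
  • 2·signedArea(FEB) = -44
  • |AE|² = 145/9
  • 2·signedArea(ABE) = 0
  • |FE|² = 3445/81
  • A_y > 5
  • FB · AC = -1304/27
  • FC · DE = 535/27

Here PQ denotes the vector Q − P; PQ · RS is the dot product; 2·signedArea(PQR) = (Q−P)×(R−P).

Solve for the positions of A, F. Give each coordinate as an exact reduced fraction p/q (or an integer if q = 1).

1. A_x = -3  [line 16/3·x + 6·y + -16 = 0 ∩ |AE|² = 145/9]
2. A_y = 16/3  [line 16/3·x + 6·y + -16 = 0 ∩ |AE|² = 145/9]
   → A = (-3, 16/3)
3. F_x = 1  [2·signedArea(FEB) = -44 ∩ FB · AC = -1304/27]
4. F_y = 82/9  [2·signedArea(FEB) = -44 ∩ FB · AC = -1304/27]
   → F = (1, 82/9)

A = (-3, 16/3)
F = (1, 82/9)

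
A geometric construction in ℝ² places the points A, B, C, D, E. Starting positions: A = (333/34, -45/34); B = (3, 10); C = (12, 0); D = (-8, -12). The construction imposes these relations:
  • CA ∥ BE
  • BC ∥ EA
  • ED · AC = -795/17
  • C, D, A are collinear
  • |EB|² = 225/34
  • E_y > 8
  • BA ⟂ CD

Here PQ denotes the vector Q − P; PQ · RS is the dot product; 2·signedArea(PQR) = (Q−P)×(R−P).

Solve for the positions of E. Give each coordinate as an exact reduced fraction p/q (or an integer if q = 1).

E = (27/34, 295/34)

1. E_x = 27/34  [BC ∥ EA ∩ CA ∥ BE]
2. E_y = 295/34  [BC ∥ EA ∩ CA ∥ BE]
   → E = (27/34, 295/34)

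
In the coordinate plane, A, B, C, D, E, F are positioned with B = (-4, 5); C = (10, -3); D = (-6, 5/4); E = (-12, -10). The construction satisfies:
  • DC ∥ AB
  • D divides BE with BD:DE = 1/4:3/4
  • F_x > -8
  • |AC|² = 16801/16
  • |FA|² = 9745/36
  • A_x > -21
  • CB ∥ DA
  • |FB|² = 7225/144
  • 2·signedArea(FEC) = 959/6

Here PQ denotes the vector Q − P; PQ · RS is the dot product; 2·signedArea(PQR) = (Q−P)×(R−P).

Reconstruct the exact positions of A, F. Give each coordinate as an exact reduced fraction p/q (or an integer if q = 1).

A = (-20, 37/4)
F = (-22/3, -5/4)

1. A_x = -20  [DC ∥ AB ∩ CB ∥ DA]
2. A_y = 37/4  [DC ∥ AB ∩ CB ∥ DA]
   → A = (-20, 37/4)
3. F_x = -22/3  [line -7·x + 22·y + -143/6 = 0 ∩ |FA|² = 9745/36]
4. F_y = -5/4  [line -7·x + 22·y + -143/6 = 0 ∩ |FA|² = 9745/36]
   → F = (-22/3, -5/4)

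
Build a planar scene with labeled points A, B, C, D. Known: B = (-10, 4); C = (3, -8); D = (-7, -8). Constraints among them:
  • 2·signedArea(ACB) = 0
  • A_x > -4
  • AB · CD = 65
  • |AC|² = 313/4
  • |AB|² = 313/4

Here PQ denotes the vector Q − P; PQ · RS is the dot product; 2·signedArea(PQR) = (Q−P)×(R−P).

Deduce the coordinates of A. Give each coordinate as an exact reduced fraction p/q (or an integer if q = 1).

1. A_x = -7/2  [2·signedArea(ACB) = 0 ∩ AB · CD = 65]
2. A_y = -2  [2·signedArea(ACB) = 0 ∩ AB · CD = 65]
   → A = (-7/2, -2)

A = (-7/2, -2)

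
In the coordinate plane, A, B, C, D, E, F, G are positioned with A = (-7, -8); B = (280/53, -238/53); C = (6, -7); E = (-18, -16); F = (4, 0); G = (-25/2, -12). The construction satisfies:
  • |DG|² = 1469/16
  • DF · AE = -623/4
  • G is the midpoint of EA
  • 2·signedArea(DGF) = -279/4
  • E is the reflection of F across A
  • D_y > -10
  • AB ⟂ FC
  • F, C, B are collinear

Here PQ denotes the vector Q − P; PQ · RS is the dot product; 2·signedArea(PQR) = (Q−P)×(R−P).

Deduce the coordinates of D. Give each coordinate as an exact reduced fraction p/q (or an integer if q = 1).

1. D_x = -13/4  [2·signedArea(DGF) = -279/4 ∩ DF · AE = -623/4]
2. D_y = -19/2  [2·signedArea(DGF) = -279/4 ∩ DF · AE = -623/4]
   → D = (-13/4, -19/2)

D = (-13/4, -19/2)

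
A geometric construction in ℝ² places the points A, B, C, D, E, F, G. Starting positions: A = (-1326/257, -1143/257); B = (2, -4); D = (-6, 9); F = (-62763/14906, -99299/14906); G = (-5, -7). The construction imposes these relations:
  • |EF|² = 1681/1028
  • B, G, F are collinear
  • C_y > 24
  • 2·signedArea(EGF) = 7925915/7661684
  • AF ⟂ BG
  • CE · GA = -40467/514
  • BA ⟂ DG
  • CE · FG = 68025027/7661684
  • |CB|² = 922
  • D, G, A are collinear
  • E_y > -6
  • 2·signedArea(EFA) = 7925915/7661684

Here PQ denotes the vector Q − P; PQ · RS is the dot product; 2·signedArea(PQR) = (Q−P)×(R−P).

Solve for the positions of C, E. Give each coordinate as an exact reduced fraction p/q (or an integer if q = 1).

1. E_x = -2611/514  [2·signedArea(EGF) = 7925915/7661684 ∩ 2·signedArea(EFA) = 7925915/7661684]
2. E_y = -1471/257  [2·signedArea(EGF) = 7925915/7661684 ∩ 2·signedArea(EFA) = 7925915/7661684]
   → E = (-2611/514, -1471/257)
3. C_x = -7  [CE · GA = -40467/514 ∩ CE · FG = 68025027/7661684]
4. C_y = 25  [CE · GA = -40467/514 ∩ CE · FG = 68025027/7661684]
   → C = (-7, 25)

C = (-7, 25)
E = (-2611/514, -1471/257)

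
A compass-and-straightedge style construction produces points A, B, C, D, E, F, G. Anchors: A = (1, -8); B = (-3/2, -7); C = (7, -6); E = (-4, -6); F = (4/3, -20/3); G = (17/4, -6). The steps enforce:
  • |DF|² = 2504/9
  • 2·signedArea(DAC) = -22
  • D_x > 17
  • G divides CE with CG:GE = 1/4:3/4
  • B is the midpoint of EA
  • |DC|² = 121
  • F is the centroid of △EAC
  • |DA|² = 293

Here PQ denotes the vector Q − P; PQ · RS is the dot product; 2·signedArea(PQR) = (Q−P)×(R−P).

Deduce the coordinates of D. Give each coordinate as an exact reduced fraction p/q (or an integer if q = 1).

D = (18, -6)

1. D_x = 18  [line -2·x + 6·y + 72 = 0 ∩ |DA|² = 293]
2. D_y = -6  [line -2·x + 6·y + 72 = 0 ∩ |DA|² = 293]
   → D = (18, -6)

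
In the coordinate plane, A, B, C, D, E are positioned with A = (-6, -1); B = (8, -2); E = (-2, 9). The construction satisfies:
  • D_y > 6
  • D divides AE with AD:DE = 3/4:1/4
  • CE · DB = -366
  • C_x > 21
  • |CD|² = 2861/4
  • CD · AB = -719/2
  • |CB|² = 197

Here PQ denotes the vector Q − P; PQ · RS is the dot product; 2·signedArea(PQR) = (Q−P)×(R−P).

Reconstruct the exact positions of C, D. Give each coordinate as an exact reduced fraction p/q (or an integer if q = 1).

1. D_x = -3  [D divides AE with AD:DE = 3/4:1/4]
2. D_y = 13/2  [D divides AE with AD:DE = 3/4:1/4]
   → D = (-3, 13/2)
3. C_x = 22  [CD · AB = -719/2 ∩ CE · DB = -366]
4. C_y = -3  [CD · AB = -719/2 ∩ CE · DB = -366]
   → C = (22, -3)

C = (22, -3)
D = (-3, 13/2)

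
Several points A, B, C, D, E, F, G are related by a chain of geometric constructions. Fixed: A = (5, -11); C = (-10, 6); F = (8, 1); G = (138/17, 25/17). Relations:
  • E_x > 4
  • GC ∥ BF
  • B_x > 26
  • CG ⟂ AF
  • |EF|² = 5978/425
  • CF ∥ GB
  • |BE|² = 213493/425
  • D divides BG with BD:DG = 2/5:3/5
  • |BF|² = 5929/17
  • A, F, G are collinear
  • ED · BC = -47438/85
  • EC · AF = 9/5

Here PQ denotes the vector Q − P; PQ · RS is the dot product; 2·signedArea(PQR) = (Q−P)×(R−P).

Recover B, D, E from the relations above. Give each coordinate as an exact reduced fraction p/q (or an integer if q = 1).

1. B_x = 444/17  [GC ∥ BF ∩ CF ∥ GB]
2. B_y = -60/17  [GC ∥ BF ∩ CF ∥ GB]
   → B = (444/17, -60/17)
3. D_x = 1608/85  [D divides BG with BD:DG = 2/5:3/5]
4. D_y = -26/17  [D divides BG with BD:DG = 2/5:3/5]
   → D = (1608/85, -26/17)
5. E_x = 379/85  [EC · AF = 9/5 ∩ ED · BC = -47438/85]
6. E_y = 38/17  [EC · AF = 9/5 ∩ ED · BC = -47438/85]
   → E = (379/85, 38/17)

B = (444/17, -60/17)
D = (1608/85, -26/17)
E = (379/85, 38/17)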